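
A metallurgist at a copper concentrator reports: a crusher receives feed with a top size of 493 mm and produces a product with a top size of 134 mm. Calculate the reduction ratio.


3.6791

Reduction ratio = feed size / product size
= 493 / 134
= 3.6791


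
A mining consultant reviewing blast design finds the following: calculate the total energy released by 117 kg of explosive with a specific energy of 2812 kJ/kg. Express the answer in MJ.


Energy = mass * specific_energy / 1000
= 117 * 2812 / 1000
= 329004 / 1000
= 329.004 MJ

329.004 MJ


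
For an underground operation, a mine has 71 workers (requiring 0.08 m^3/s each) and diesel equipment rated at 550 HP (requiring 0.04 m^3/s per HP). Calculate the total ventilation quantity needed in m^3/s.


27.68 m^3/s

Airflow for workers:
Q_people = 71 * 0.08 = 5.68 m^3/s
Airflow for diesel equipment:
Q_diesel = 550 * 0.04 = 22.0 m^3/s
Total ventilation:
Q_total = 5.68 + 22.0
= 27.68 m^3/s


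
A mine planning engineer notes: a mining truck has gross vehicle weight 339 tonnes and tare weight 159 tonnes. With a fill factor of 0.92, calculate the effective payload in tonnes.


165.6 tonnes

Maximum payload = gross - tare
= 339 - 159 = 180 tonnes
Effective payload = max payload * fill factor
= 180 * 0.92
= 165.6 tonnes


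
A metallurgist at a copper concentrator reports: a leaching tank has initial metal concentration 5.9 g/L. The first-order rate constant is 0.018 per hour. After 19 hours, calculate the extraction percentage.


28.9652%

Compute the exponent:
-k * t = -0.018 * 19 = -0.342
Remaining concentration:
C = 5.9 * exp(-0.342)
= 5.9 * 0.7103482047
= 4.191054408 g/L
Extracted = 5.9 - 4.191054408 = 1.708945592 g/L
Extraction % = 1.708945592 / 5.9 * 100
= 28.9652%


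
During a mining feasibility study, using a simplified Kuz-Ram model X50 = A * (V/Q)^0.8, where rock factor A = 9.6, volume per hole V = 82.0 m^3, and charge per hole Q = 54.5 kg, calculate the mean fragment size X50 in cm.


Compute V/Q:
V/Q = 82.0 / 54.5 = 1.504587156
Raise to the power 0.8:
(V/Q)^0.8 = 1.504587156^0.8 = 1.386544716
Multiply by A:
X50 = 9.6 * 1.386544716
= 13.3108 cm

13.3108 cm


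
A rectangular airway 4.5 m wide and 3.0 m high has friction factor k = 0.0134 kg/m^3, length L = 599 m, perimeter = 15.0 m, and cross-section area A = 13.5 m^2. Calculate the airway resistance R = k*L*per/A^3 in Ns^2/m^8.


0.0489 Ns^2/m^8

Compute the numerator:
k * L * per = 0.0134 * 599 * 15.0
= 120.399
Compute the denominator:
A^3 = 13.5^3 = 2460.375
Resistance:
R = 120.399 / 2460.375
= 0.0489 Ns^2/m^8


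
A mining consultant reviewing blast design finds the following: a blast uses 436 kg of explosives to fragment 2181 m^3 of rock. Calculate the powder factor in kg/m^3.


Powder factor = explosive mass / rock volume
= 436 / 2181
= 0.1999 kg/m^3

0.1999 kg/m^3


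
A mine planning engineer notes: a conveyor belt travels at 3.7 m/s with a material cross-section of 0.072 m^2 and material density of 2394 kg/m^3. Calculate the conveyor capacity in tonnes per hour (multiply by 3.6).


Volumetric flow = speed * area
= 3.7 * 0.072 = 0.2664 m^3/s
Mass flow = volumetric * density
= 0.2664 * 2394 = 637.7616 kg/s
Convert to t/h: multiply by 3.6
Capacity = 637.7616 * 3.6
= 2295.9418 t/h

2295.9418 t/h


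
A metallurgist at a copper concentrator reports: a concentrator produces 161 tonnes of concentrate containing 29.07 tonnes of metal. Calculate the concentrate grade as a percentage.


Grade = (metal in concentrate / concentrate mass) * 100
= (29.07 / 161) * 100
= 0.1805590062 * 100
= 18.0559%

18.0559%


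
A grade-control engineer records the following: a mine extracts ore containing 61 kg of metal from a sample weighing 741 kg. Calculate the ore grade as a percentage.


8.2321%

Ore grade = (metal mass / ore mass) * 100
= (61 / 741) * 100
= 0.08232118758 * 100
= 8.2321%


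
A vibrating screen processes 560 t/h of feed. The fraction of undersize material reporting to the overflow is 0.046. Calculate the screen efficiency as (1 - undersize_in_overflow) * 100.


Screen efficiency = (1 - fraction of undersize in overflow) * 100
= (1 - 0.046) * 100
= 0.954 * 100
= 95.4%

95.4%


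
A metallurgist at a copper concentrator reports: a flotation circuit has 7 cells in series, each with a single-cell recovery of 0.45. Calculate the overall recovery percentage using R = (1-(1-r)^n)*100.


98.4776%

Complement of single-cell recovery:
1 - r = 1 - 0.45 = 0.55
Raise to power n:
(1 - r)^7 = 0.55^7 = 0.01522435234
Overall recovery:
R = (1 - 0.01522435234) * 100
= 98.4776%


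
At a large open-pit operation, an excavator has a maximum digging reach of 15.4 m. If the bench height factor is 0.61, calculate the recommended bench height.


9.394 m

Bench height = reach * factor
= 15.4 * 0.61
= 9.394 m


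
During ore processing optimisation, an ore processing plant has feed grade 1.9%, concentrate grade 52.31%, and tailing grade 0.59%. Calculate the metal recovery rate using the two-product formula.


69.7339%

Using the two-product formula:
R = 100 * c * (f - t) / (f * (c - t))
Numerator = 100 * 52.31 * (1.9 - 0.59)
= 100 * 52.31 * 1.31
= 6852.61
Denominator = 1.9 * (52.31 - 0.59)
= 1.9 * 51.72
= 98.268
R = 6852.61 / 98.268
= 69.7339%


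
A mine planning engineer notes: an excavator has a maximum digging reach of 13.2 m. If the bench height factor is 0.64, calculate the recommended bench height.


Bench height = reach * factor
= 13.2 * 0.64
= 8.448 m

8.448 m


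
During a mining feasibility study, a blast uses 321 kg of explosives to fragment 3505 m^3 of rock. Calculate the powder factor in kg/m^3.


0.0916 kg/m^3

Powder factor = explosive mass / rock volume
= 321 / 3505
= 0.0916 kg/m^3


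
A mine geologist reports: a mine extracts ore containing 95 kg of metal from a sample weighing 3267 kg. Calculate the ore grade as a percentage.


2.9079%

Ore grade = (metal mass / ore mass) * 100
= (95 / 3267) * 100
= 0.02907866544 * 100
= 2.9079%


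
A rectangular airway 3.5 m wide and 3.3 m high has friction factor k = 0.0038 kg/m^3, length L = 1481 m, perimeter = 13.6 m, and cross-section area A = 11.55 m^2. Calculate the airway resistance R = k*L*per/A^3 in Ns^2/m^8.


0.0497 Ns^2/m^8

Compute the numerator:
k * L * per = 0.0038 * 1481 * 13.6
= 76.53808
Compute the denominator:
A^3 = 11.55^3 = 1540.798875
Resistance:
R = 76.53808 / 1540.798875
= 0.0497 Ns^2/m^8


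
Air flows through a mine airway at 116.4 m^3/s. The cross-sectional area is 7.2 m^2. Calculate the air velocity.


Velocity = flow rate / cross-sectional area
= 116.4 / 7.2
= 16.1667 m/s

16.1667 m/s


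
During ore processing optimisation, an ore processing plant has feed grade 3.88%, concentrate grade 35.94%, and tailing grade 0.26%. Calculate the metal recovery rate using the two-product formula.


Using the two-product formula:
R = 100 * c * (f - t) / (f * (c - t))
Numerator = 100 * 35.94 * (3.88 - 0.26)
= 100 * 35.94 * 3.62
= 13010.28
Denominator = 3.88 * (35.94 - 0.26)
= 3.88 * 35.68
= 138.4384
R = 13010.28 / 138.4384
= 93.9788%

93.9788%


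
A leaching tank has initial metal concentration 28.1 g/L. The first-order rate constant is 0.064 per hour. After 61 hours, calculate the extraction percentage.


97.9839%

Compute the exponent:
-k * t = -0.064 * 61 = -3.904
Remaining concentration:
C = 28.1 * exp(-3.904)
= 28.1 * 0.02016110552
= 0.5665270651 g/L
Extracted = 28.1 - 0.5665270651 = 27.53347293 g/L
Extraction % = 27.53347293 / 28.1 * 100
= 97.9839%


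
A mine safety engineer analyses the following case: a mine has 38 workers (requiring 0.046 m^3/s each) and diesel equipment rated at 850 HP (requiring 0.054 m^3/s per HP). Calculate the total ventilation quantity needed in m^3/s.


Airflow for workers:
Q_people = 38 * 0.046 = 1.748 m^3/s
Airflow for diesel equipment:
Q_diesel = 850 * 0.054 = 45.9 m^3/s
Total ventilation:
Q_total = 1.748 + 45.9
= 47.648 m^3/s

47.648 m^3/s


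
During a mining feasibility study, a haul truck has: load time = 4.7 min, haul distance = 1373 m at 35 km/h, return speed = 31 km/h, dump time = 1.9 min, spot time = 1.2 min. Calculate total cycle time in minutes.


Convert haul speed to m/min: 35 * 1000/60 = 583.3333333 m/min
Haul time = 1373 / 583.3333333 = 2.353714286 min
Convert return speed to m/min: 31 * 1000/60 = 516.6666667 m/min
Return time = 1373 / 516.6666667 = 2.657419355 min
Total cycle time:
= 4.7 + 2.353714286 + 1.9 + 2.657419355 + 1.2
= 12.8111 min

12.8111 min


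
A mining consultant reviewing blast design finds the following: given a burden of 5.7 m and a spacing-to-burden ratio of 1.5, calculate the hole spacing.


8.55 m

Spacing = burden * ratio
= 5.7 * 1.5
= 8.55 m


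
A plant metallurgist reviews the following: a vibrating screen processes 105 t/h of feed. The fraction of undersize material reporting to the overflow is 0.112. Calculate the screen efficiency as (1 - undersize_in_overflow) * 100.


Screen efficiency = (1 - fraction of undersize in overflow) * 100
= (1 - 0.112) * 100
= 0.888 * 100
= 88.8%

88.8%


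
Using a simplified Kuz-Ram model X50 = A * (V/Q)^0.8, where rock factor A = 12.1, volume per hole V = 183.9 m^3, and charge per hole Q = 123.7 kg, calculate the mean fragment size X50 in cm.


16.6171 cm

Compute V/Q:
V/Q = 183.9 / 123.7 = 1.486661277
Raise to the power 0.8:
(V/Q)^0.8 = 1.486661277^0.8 = 1.373313293
Multiply by A:
X50 = 12.1 * 1.373313293
= 16.6171 cm


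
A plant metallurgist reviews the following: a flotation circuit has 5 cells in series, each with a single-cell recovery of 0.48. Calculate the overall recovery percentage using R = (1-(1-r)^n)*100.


96.198%

Complement of single-cell recovery:
1 - r = 1 - 0.48 = 0.52
Raise to power n:
(1 - r)^5 = 0.52^5 = 0.0380204032
Overall recovery:
R = (1 - 0.0380204032) * 100
= 96.198%


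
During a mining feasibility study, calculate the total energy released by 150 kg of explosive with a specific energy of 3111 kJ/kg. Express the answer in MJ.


Energy = mass * specific_energy / 1000
= 150 * 3111 / 1000
= 466650 / 1000
= 466.65 MJ

466.65 MJ


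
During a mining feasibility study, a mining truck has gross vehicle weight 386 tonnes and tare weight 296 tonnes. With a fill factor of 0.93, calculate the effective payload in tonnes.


83.7 tonnes

Maximum payload = gross - tare
= 386 - 296 = 90 tonnes
Effective payload = max payload * fill factor
= 90 * 0.93
= 83.7 tonnes


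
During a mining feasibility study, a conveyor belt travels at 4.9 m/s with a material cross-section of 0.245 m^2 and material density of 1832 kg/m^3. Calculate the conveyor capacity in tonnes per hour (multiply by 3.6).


Volumetric flow = speed * area
= 4.9 * 0.245 = 1.2005 m^3/s
Mass flow = volumetric * density
= 1.2005 * 1832 = 2199.316 kg/s
Convert to t/h: multiply by 3.6
Capacity = 2199.316 * 3.6
= 7917.5376 t/h

7917.5376 t/h


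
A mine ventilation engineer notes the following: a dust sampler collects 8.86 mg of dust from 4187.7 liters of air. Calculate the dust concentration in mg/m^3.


2.1157 mg/m^3

Convert liters to m^3: 1 m^3 = 1000 L
Concentration = mass / volume * 1000
= 8.86 / 4187.7 * 1000
= 0.002115719846 * 1000
= 2.1157 mg/m^3


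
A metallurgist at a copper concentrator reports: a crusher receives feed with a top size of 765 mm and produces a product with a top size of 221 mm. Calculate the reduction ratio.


Reduction ratio = feed size / product size
= 765 / 221
= 3.4615

3.4615


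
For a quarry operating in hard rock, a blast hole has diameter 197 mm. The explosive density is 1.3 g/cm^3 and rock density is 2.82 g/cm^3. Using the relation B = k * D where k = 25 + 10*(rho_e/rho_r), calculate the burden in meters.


First, compute k:
rho_e / rho_r = 1.3 / 2.82 = 0.4609929078
k = 25 + 10 * 0.4609929078 = 29.60992908
Then, compute burden:
B = k * D / 1000 = 29.60992908 * 197 / 1000
= 5833.156028 / 1000
= 5.8332 m

5.8332 m


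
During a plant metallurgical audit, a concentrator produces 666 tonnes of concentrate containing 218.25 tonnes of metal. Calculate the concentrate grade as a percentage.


32.7703%

Grade = (metal in concentrate / concentrate mass) * 100
= (218.25 / 666) * 100
= 0.3277027027 * 100
= 32.7703%


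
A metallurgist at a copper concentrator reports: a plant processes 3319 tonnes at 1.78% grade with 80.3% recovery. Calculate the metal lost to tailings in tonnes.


Total metal in feed:
= 3319 * 1.78 / 100 = 59.0782 tonnes
Metal recovered:
= 59.0782 * 80.3 / 100 = 47.4397946 tonnes
Metal lost to tailings:
= 59.0782 - 47.4397946
= 11.6384 tonnes

11.6384 tonnes


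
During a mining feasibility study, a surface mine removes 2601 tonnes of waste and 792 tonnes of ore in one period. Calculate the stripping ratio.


3.2841

Stripping ratio = waste tonnage / ore tonnage
= 2601 / 792
= 3.2841


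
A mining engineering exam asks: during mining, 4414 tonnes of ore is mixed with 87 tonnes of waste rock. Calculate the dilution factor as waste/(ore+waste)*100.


Total material = ore + waste
= 4414 + 87 = 4501 tonnes
Dilution = waste / total * 100
= 87 / 4501 * 100
= 0.01932903799 * 100
= 1.9329%

1.9329%


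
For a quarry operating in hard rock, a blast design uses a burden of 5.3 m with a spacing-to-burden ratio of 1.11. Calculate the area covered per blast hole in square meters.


31.1799 m^2

First, find the spacing:
Spacing = burden * ratio = 5.3 * 1.11
= 5.883 m
Then, calculate the area:
Area = burden * spacing = 5.3 * 5.883
= 31.1799 m^2


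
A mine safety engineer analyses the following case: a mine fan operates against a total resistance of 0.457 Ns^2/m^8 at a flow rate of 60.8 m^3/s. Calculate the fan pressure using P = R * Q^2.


Compute Q^2:
Q^2 = 60.8^2 = 3696.64
Compute pressure:
P = R * Q^2 = 0.457 * 3696.64
= 1689.3645 Pa

1689.3645 Pa


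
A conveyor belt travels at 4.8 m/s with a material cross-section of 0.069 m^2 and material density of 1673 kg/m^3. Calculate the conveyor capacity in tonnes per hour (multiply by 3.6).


Volumetric flow = speed * area
= 4.8 * 0.069 = 0.3312 m^3/s
Mass flow = volumetric * density
= 0.3312 * 1673 = 554.0976 kg/s
Convert to t/h: multiply by 3.6
Capacity = 554.0976 * 3.6
= 1994.7514 t/h

1994.7514 t/h


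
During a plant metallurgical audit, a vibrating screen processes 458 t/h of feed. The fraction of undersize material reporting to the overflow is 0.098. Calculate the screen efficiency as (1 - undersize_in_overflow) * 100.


Screen efficiency = (1 - fraction of undersize in overflow) * 100
= (1 - 0.098) * 100
= 0.902 * 100
= 90.2%

90.2%


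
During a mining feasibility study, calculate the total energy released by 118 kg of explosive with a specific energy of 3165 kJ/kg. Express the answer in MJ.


373.47 MJ

Energy = mass * specific_energy / 1000
= 118 * 3165 / 1000
= 373470 / 1000
= 373.47 MJ


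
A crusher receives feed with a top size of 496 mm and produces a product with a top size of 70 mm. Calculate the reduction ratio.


7.0857

Reduction ratio = feed size / product size
= 496 / 70
= 7.0857


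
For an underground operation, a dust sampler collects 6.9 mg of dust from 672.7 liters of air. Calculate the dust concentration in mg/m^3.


Convert liters to m^3: 1 m^3 = 1000 L
Concentration = mass / volume * 1000
= 6.9 / 672.7 * 1000
= 0.01025717259 * 1000
= 10.2572 mg/m^3

10.2572 mg/m^3


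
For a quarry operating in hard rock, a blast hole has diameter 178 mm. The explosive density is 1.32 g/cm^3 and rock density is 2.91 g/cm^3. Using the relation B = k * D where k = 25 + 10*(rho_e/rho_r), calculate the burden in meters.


First, compute k:
rho_e / rho_r = 1.32 / 2.91 = 0.4536082474
k = 25 + 10 * 0.4536082474 = 29.53608247
Then, compute burden:
B = k * D / 1000 = 29.53608247 * 178 / 1000
= 5257.42268 / 1000
= 5.2574 m

5.2574 m


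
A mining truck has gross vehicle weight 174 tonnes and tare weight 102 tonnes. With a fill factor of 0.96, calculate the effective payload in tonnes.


69.12 tonnes

Maximum payload = gross - tare
= 174 - 102 = 72 tonnes
Effective payload = max payload * fill factor
= 72 * 0.96
= 69.12 tonnes


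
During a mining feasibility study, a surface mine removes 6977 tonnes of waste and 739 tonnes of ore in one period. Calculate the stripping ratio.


9.4411

Stripping ratio = waste tonnage / ore tonnage
= 6977 / 739
= 9.4411


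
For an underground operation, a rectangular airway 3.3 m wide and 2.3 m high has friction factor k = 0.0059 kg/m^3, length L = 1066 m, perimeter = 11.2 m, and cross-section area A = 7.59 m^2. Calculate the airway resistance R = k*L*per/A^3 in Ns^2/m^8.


0.1611 Ns^2/m^8

Compute the numerator:
k * L * per = 0.0059 * 1066 * 11.2
= 70.44128
Compute the denominator:
A^3 = 7.59^3 = 437.245479
Resistance:
R = 70.44128 / 437.245479
= 0.1611 Ns^2/m^8


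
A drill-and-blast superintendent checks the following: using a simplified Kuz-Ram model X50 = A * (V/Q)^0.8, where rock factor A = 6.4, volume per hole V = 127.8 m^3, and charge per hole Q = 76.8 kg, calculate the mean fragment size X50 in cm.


Compute V/Q:
V/Q = 127.8 / 76.8 = 1.6640625
Raise to the power 0.8:
(V/Q)^0.8 = 1.6640625^0.8 = 1.502919457
Multiply by A:
X50 = 6.4 * 1.502919457
= 9.6187 cm

9.6187 cm


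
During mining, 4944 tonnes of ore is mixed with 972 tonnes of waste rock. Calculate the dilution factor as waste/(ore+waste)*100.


16.43%

Total material = ore + waste
= 4944 + 972 = 5916 tonnes
Dilution = waste / total * 100
= 972 / 5916 * 100
= 0.1643002028 * 100
= 16.43%


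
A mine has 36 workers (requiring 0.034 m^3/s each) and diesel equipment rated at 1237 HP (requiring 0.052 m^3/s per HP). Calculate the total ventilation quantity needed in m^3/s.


Airflow for workers:
Q_people = 36 * 0.034 = 1.224 m^3/s
Airflow for diesel equipment:
Q_diesel = 1237 * 0.052 = 64.324 m^3/s
Total ventilation:
Q_total = 1.224 + 64.324
= 65.548 m^3/s

65.548 m^3/s


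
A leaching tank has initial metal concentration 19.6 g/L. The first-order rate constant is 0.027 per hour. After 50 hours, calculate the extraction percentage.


Compute the exponent:
-k * t = -0.027 * 50 = -1.35
Remaining concentration:
C = 19.6 * exp(-1.35)
= 19.6 * 0.2592402606
= 5.081109109 g/L
Extracted = 19.6 - 5.081109109 = 14.51889089 g/L
Extraction % = 14.51889089 / 19.6 * 100
= 74.076%

74.076%


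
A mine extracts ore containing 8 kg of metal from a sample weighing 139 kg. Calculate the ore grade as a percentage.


5.7554%

Ore grade = (metal mass / ore mass) * 100
= (8 / 139) * 100
= 0.05755395683 * 100
= 5.7554%


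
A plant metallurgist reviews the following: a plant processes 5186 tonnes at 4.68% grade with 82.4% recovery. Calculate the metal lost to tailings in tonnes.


Total metal in feed:
= 5186 * 4.68 / 100 = 242.7048 tonnes
Metal recovered:
= 242.7048 * 82.4 / 100 = 199.9887552 tonnes
Metal lost to tailings:
= 242.7048 - 199.9887552
= 42.716 tonnes

42.716 tonnes


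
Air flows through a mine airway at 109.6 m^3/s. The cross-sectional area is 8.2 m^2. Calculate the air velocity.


13.3659 m/s

Velocity = flow rate / cross-sectional area
= 109.6 / 8.2
= 13.3659 m/s


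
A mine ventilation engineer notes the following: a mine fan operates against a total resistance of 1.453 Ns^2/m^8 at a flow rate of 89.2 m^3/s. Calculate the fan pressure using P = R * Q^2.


Compute Q^2:
Q^2 = 89.2^2 = 7956.64
Compute pressure:
P = R * Q^2 = 1.453 * 7956.64
= 11560.9979 Pa

11560.9979 Pa


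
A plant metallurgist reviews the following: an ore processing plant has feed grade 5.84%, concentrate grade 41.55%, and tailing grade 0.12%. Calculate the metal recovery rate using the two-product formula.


98.2289%

Using the two-product formula:
R = 100 * c * (f - t) / (f * (c - t))
Numerator = 100 * 41.55 * (5.84 - 0.12)
= 100 * 41.55 * 5.72
= 23766.6
Denominator = 5.84 * (41.55 - 0.12)
= 5.84 * 41.43
= 241.9512
R = 23766.6 / 241.9512
= 98.2289%


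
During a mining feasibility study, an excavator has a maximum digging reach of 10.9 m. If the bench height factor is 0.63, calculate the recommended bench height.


Bench height = reach * factor
= 10.9 * 0.63
= 6.867 m

6.867 m


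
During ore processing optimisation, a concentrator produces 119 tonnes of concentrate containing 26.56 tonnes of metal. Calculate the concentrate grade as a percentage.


22.3193%

Grade = (metal in concentrate / concentrate mass) * 100
= (26.56 / 119) * 100
= 0.2231932773 * 100
= 22.3193%


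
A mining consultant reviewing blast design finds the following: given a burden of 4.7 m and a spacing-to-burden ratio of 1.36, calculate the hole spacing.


Spacing = burden * ratio
= 4.7 * 1.36
= 6.392 m

6.392 m


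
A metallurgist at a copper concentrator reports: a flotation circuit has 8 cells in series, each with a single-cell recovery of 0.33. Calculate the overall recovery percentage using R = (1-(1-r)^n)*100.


Complement of single-cell recovery:
1 - r = 1 - 0.33 = 0.67
Raise to power n:
(1 - r)^8 = 0.67^8 = 0.04060676776
Overall recovery:
R = (1 - 0.04060676776) * 100
= 95.9393%

95.9393%


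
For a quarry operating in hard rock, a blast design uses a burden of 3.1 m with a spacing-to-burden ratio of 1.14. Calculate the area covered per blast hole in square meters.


10.9554 m^2

First, find the spacing:
Spacing = burden * ratio = 3.1 * 1.14
= 3.534 m
Then, calculate the area:
Area = burden * spacing = 3.1 * 3.534
= 10.9554 m^2


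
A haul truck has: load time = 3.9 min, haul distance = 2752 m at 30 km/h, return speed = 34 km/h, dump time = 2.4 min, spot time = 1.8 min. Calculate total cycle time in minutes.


18.4605 min

Convert haul speed to m/min: 30 * 1000/60 = 500 m/min
Haul time = 2752 / 500 = 5.504 min
Convert return speed to m/min: 34 * 1000/60 = 566.6666667 m/min
Return time = 2752 / 566.6666667 = 4.856470588 min
Total cycle time:
= 3.9 + 5.504 + 2.4 + 4.856470588 + 1.8
= 18.4605 min


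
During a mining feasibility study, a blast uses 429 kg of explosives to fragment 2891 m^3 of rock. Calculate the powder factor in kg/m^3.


Powder factor = explosive mass / rock volume
= 429 / 2891
= 0.1484 kg/m^3

0.1484 kg/m^3


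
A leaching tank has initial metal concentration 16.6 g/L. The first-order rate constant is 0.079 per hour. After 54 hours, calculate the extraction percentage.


Compute the exponent:
-k * t = -0.079 * 54 = -4.266
Remaining concentration:
C = 16.6 * exp(-4.266)
= 16.6 * 0.01403782229
= 0.23302785 g/L
Extracted = 16.6 - 0.23302785 = 16.36697215 g/L
Extraction % = 16.36697215 / 16.6 * 100
= 98.5962%

98.5962%


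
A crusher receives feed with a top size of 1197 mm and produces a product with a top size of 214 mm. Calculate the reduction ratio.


Reduction ratio = feed size / product size
= 1197 / 214
= 5.5935

5.5935


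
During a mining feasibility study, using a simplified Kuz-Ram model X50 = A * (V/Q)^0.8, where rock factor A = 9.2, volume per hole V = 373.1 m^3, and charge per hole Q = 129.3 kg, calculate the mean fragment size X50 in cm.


21.4768 cm

Compute V/Q:
V/Q = 373.1 / 129.3 = 2.88553751
Raise to the power 0.8:
(V/Q)^0.8 = 2.88553751^0.8 = 2.334432814
Multiply by A:
X50 = 9.2 * 2.334432814
= 21.4768 cm


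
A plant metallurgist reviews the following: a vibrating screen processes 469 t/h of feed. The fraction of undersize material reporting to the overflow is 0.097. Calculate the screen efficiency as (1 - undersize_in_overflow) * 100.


Screen efficiency = (1 - fraction of undersize in overflow) * 100
= (1 - 0.097) * 100
= 0.903 * 100
= 90.3%

90.3%


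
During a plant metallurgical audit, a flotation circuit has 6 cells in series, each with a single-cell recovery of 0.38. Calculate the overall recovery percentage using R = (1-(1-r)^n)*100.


94.32%

Complement of single-cell recovery:
1 - r = 1 - 0.38 = 0.62
Raise to power n:
(1 - r)^6 = 0.62^6 = 0.05680023558
Overall recovery:
R = (1 - 0.05680023558) * 100
= 94.32%


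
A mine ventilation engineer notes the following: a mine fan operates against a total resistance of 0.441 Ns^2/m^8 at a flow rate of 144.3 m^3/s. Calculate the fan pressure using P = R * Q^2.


9182.7181 Pa

Compute Q^2:
Q^2 = 144.3^2 = 20822.49
Compute pressure:
P = R * Q^2 = 0.441 * 20822.49
= 9182.7181 Pa


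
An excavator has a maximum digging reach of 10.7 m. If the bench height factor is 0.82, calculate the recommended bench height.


8.774 m

Bench height = reach * factor
= 10.7 * 0.82
= 8.774 m


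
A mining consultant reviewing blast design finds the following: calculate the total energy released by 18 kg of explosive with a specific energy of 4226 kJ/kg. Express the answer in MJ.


Energy = mass * specific_energy / 1000
= 18 * 4226 / 1000
= 76068 / 1000
= 76.068 MJ

76.068 MJ


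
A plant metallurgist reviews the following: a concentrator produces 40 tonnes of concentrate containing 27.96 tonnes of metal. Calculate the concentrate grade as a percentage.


Grade = (metal in concentrate / concentrate mass) * 100
= (27.96 / 40) * 100
= 0.699 * 100
= 69.9%

69.9%


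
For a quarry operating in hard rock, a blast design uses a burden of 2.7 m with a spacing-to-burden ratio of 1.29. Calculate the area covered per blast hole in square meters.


9.4041 m^2

First, find the spacing:
Spacing = burden * ratio = 2.7 * 1.29
= 3.483 m
Then, calculate the area:
Area = burden * spacing = 2.7 * 3.483
= 9.4041 m^2


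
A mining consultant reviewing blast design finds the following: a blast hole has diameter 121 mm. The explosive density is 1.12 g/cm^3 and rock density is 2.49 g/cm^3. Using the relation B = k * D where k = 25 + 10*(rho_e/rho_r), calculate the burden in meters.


3.5693 m

First, compute k:
rho_e / rho_r = 1.12 / 2.49 = 0.4497991968
k = 25 + 10 * 0.4497991968 = 29.49799197
Then, compute burden:
B = k * D / 1000 = 29.49799197 * 121 / 1000
= 3569.257028 / 1000
= 3.5693 m


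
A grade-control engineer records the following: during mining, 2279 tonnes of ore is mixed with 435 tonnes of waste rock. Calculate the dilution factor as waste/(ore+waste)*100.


Total material = ore + waste
= 2279 + 435 = 2714 tonnes
Dilution = waste / total * 100
= 435 / 2714 * 100
= 0.1602800295 * 100
= 16.028%

16.028%


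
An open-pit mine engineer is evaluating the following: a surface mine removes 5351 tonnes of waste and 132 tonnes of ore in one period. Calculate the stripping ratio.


Stripping ratio = waste tonnage / ore tonnage
= 5351 / 132
= 40.5379

40.5379


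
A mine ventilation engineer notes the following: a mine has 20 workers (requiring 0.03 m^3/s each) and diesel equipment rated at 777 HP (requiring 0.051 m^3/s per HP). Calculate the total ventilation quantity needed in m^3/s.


40.227 m^3/s

Airflow for workers:
Q_people = 20 * 0.03 = 0.6 m^3/s
Airflow for diesel equipment:
Q_diesel = 777 * 0.051 = 39.627 m^3/s
Total ventilation:
Q_total = 0.6 + 39.627
= 40.227 m^3/s


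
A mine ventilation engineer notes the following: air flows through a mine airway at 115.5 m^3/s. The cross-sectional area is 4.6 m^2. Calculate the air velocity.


Velocity = flow rate / cross-sectional area
= 115.5 / 4.6
= 25.1087 m/s

25.1087 m/s


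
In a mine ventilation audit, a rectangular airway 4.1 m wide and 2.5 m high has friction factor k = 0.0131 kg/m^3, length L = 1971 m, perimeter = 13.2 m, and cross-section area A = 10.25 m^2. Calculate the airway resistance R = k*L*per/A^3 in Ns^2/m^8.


0.3165 Ns^2/m^8

Compute the numerator:
k * L * per = 0.0131 * 1971 * 13.2
= 340.82532
Compute the denominator:
A^3 = 10.25^3 = 1076.890625
Resistance:
R = 340.82532 / 1076.890625
= 0.3165 Ns^2/m^8


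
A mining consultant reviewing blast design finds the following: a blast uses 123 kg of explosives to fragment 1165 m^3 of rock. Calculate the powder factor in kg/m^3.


Powder factor = explosive mass / rock volume
= 123 / 1165
= 0.1056 kg/m^3

0.1056 kg/m^3


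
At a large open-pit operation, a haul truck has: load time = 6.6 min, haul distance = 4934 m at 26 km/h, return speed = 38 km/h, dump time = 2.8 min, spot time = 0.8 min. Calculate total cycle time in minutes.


29.3767 min

Convert haul speed to m/min: 26 * 1000/60 = 433.3333333 m/min
Haul time = 4934 / 433.3333333 = 11.38615385 min
Convert return speed to m/min: 38 * 1000/60 = 633.3333333 m/min
Return time = 4934 / 633.3333333 = 7.790526316 min
Total cycle time:
= 6.6 + 11.38615385 + 2.8 + 7.790526316 + 0.8
= 29.3767 min


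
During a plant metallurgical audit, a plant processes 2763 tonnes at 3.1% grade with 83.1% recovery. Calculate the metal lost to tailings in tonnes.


14.4754 tonnes

Total metal in feed:
= 2763 * 3.1 / 100 = 85.653 tonnes
Metal recovered:
= 85.653 * 83.1 / 100 = 71.177643 tonnes
Metal lost to tailings:
= 85.653 - 71.177643
= 14.4754 tonnes


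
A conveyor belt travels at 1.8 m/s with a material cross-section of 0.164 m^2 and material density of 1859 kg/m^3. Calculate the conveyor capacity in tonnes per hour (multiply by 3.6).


1975.5965 t/h

Volumetric flow = speed * area
= 1.8 * 0.164 = 0.2952 m^3/s
Mass flow = volumetric * density
= 0.2952 * 1859 = 548.7768 kg/s
Convert to t/h: multiply by 3.6
Capacity = 548.7768 * 3.6
= 1975.5965 t/h


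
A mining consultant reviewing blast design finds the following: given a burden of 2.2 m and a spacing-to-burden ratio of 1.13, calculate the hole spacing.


2.486 m

Spacing = burden * ratio
= 2.2 * 1.13
= 2.486 m


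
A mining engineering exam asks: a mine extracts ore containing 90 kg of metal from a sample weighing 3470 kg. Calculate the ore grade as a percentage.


Ore grade = (metal mass / ore mass) * 100
= (90 / 3470) * 100
= 0.02593659942 * 100
= 2.5937%

2.5937%


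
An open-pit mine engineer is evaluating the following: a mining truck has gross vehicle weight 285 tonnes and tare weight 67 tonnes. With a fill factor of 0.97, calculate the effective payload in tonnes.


211.46 tonnes

Maximum payload = gross - tare
= 285 - 67 = 218 tonnes
Effective payload = max payload * fill factor
= 218 * 0.97
= 211.46 tonnes


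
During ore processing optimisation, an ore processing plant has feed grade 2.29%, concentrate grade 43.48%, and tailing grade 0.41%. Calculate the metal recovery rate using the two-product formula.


82.8776%

Using the two-product formula:
R = 100 * c * (f - t) / (f * (c - t))
Numerator = 100 * 43.48 * (2.29 - 0.41)
= 100 * 43.48 * 1.88
= 8174.24
Denominator = 2.29 * (43.48 - 0.41)
= 2.29 * 43.07
= 98.6303
R = 8174.24 / 98.6303
= 82.8776%


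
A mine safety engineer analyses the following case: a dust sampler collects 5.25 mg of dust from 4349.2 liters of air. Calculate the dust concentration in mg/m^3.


1.2071 mg/m^3

Convert liters to m^3: 1 m^3 = 1000 L
Concentration = mass / volume * 1000
= 5.25 / 4349.2 * 1000
= 0.001207118551 * 1000
= 1.2071 mg/m^3


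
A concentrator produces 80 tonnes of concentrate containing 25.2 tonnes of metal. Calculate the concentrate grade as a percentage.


Grade = (metal in concentrate / concentrate mass) * 100
= (25.2 / 80) * 100
= 0.315 * 100
= 31.5%

31.5%


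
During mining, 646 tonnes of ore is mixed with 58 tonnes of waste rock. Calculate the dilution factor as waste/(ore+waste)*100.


Total material = ore + waste
= 646 + 58 = 704 tonnes
Dilution = waste / total * 100
= 58 / 704 * 100
= 0.08238636364 * 100
= 8.2386%

8.2386%


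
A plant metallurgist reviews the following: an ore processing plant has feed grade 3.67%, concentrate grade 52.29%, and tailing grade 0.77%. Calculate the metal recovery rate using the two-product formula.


80.2001%

Using the two-product formula:
R = 100 * c * (f - t) / (f * (c - t))
Numerator = 100 * 52.29 * (3.67 - 0.77)
= 100 * 52.29 * 2.9
= 15164.1
Denominator = 3.67 * (52.29 - 0.77)
= 3.67 * 51.52
= 189.0784
R = 15164.1 / 189.0784
= 80.2001%


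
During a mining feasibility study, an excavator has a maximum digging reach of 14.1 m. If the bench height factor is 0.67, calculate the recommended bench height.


9.447 m

Bench height = reach * factor
= 14.1 * 0.67
= 9.447 m


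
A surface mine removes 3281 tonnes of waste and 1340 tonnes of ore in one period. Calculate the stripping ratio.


Stripping ratio = waste tonnage / ore tonnage
= 3281 / 1340
= 2.4485

2.4485


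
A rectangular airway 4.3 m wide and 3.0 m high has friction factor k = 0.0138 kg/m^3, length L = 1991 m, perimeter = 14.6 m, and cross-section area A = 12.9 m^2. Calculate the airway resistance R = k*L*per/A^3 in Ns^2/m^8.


0.1869 Ns^2/m^8

Compute the numerator:
k * L * per = 0.0138 * 1991 * 14.6
= 401.14668
Compute the denominator:
A^3 = 12.9^3 = 2146.689
Resistance:
R = 401.14668 / 2146.689
= 0.1869 Ns^2/m^8


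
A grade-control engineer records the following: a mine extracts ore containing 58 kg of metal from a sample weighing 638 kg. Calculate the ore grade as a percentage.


9.0909%

Ore grade = (metal mass / ore mass) * 100
= (58 / 638) * 100
= 0.09090909091 * 100
= 9.0909%


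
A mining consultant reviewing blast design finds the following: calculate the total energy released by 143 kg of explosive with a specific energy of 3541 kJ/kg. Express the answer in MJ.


506.363 MJ

Energy = mass * specific_energy / 1000
= 143 * 3541 / 1000
= 506363 / 1000
= 506.363 MJ


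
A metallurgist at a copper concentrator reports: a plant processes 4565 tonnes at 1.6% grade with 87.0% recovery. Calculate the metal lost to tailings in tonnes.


9.4952 tonnes

Total metal in feed:
= 4565 * 1.6 / 100 = 73.04 tonnes
Metal recovered:
= 73.04 * 87.0 / 100 = 63.5448 tonnes
Metal lost to tailings:
= 73.04 - 63.5448
= 9.4952 tonnes


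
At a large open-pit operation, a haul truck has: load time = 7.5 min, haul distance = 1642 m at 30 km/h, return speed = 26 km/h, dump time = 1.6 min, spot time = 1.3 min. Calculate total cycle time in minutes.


Convert haul speed to m/min: 30 * 1000/60 = 500 m/min
Haul time = 1642 / 500 = 3.284 min
Convert return speed to m/min: 26 * 1000/60 = 433.3333333 m/min
Return time = 1642 / 433.3333333 = 3.789230769 min
Total cycle time:
= 7.5 + 3.284 + 1.6 + 3.789230769 + 1.3
= 17.4732 min

17.4732 min


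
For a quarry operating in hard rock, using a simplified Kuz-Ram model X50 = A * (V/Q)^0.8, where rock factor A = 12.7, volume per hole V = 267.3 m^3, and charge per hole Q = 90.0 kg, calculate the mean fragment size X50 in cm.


30.3395 cm

Compute V/Q:
V/Q = 267.3 / 90.0 = 2.97
Raise to the power 0.8:
(V/Q)^0.8 = 2.97^0.8 = 2.388939545
Multiply by A:
X50 = 12.7 * 2.388939545
= 30.3395 cm


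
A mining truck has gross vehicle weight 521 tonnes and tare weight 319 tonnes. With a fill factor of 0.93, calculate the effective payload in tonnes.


Maximum payload = gross - tare
= 521 - 319 = 202 tonnes
Effective payload = max payload * fill factor
= 202 * 0.93
= 187.86 tonnes

187.86 tonnes


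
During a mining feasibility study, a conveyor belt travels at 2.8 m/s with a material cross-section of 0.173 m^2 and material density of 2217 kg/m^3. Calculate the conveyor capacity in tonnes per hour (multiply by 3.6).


3866.0933 t/h

Volumetric flow = speed * area
= 2.8 * 0.173 = 0.4844 m^3/s
Mass flow = volumetric * density
= 0.4844 * 2217 = 1073.9148 kg/s
Convert to t/h: multiply by 3.6
Capacity = 1073.9148 * 3.6
= 3866.0933 t/h


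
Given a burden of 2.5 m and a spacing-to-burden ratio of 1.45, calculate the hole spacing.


Spacing = burden * ratio
= 2.5 * 1.45
= 3.625 m

3.625 m


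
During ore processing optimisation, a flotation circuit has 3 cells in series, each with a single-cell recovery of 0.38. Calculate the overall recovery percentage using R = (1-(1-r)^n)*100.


76.1672%

Complement of single-cell recovery:
1 - r = 1 - 0.38 = 0.62
Raise to power n:
(1 - r)^3 = 0.62^3 = 0.238328
Overall recovery:
R = (1 - 0.238328) * 100
= 76.1672%


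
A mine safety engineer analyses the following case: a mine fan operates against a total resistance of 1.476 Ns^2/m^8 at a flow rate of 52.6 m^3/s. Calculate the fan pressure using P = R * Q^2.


Compute Q^2:
Q^2 = 52.6^2 = 2766.76
Compute pressure:
P = R * Q^2 = 1.476 * 2766.76
= 4083.7378 Pa

4083.7378 Pa


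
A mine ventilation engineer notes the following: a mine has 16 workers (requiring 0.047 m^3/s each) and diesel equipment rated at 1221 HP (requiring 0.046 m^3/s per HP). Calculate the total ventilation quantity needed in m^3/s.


Airflow for workers:
Q_people = 16 * 0.047 = 0.752 m^3/s
Airflow for diesel equipment:
Q_diesel = 1221 * 0.046 = 56.166 m^3/s
Total ventilation:
Q_total = 0.752 + 56.166
= 56.918 m^3/s

56.918 m^3/s


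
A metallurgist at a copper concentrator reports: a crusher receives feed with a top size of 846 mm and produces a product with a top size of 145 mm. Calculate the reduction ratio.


5.8345

Reduction ratio = feed size / product size
= 846 / 145
= 5.8345


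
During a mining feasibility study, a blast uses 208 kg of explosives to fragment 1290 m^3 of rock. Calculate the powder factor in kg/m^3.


Powder factor = explosive mass / rock volume
= 208 / 1290
= 0.1612 kg/m^3

0.1612 kg/m^3


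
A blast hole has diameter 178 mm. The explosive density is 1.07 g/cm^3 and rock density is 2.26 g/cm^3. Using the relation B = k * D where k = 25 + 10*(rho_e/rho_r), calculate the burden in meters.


5.2927 m

First, compute k:
rho_e / rho_r = 1.07 / 2.26 = 0.4734513274
k = 25 + 10 * 0.4734513274 = 29.73451327
Then, compute burden:
B = k * D / 1000 = 29.73451327 * 178 / 1000
= 5292.743363 / 1000
= 5.2927 m


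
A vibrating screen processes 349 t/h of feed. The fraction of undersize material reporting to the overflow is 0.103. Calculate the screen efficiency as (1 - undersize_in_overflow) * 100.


Screen efficiency = (1 - fraction of undersize in overflow) * 100
= (1 - 0.103) * 100
= 0.897 * 100
= 89.7%

89.7%


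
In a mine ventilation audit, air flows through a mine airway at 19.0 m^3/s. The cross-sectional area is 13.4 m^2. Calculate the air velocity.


Velocity = flow rate / cross-sectional area
= 19.0 / 13.4
= 1.4179 m/s

1.4179 m/s


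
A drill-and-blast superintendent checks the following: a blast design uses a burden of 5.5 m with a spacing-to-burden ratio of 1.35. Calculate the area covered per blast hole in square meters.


40.8375 m^2

First, find the spacing:
Spacing = burden * ratio = 5.5 * 1.35
= 7.425 m
Then, calculate the area:
Area = burden * spacing = 5.5 * 7.425
= 40.8375 m^2


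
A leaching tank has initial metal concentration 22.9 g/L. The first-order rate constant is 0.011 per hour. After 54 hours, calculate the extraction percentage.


44.7886%

Compute the exponent:
-k * t = -0.011 * 54 = -0.594
Remaining concentration:
C = 22.9 * exp(-0.594)
= 22.9 * 0.5521144043
= 12.64341986 g/L
Extracted = 22.9 - 12.64341986 = 10.25658014 g/L
Extraction % = 10.25658014 / 22.9 * 100
= 44.7886%


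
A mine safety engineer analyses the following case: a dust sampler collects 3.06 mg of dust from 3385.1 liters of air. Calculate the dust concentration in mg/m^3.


0.904 mg/m^3

Convert liters to m^3: 1 m^3 = 1000 L
Concentration = mass / volume * 1000
= 3.06 / 3385.1 * 1000
= 0.0009039614782 * 1000
= 0.904 mg/m^3


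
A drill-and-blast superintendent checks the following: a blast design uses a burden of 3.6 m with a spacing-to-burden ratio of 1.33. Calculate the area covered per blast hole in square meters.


First, find the spacing:
Spacing = burden * ratio = 3.6 * 1.33
= 4.788 m
Then, calculate the area:
Area = burden * spacing = 3.6 * 4.788
= 17.2368 m^2

17.2368 m^2


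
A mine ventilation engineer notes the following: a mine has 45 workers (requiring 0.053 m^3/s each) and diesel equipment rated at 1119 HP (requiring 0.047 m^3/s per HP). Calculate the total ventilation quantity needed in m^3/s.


Airflow for workers:
Q_people = 45 * 0.053 = 2.385 m^3/s
Airflow for diesel equipment:
Q_diesel = 1119 * 0.047 = 52.593 m^3/s
Total ventilation:
Q_total = 2.385 + 52.593
= 54.978 m^3/s

54.978 m^3/s
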